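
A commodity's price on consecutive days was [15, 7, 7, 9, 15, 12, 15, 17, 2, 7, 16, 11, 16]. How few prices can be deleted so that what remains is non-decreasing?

Fewest deletions = n − (longest non-decreasing subsequence).
i:      1  2  3  4  5  6  7  8  9 10 11 12 13
a[i]:  15  7  7  9 15 12 15 17  2  7 16 11 16
dp:     1  1  2  3  4  4  5  6  1  3  6  4  7
max dp = 7, so deletions = 13 − 7 = 6.

6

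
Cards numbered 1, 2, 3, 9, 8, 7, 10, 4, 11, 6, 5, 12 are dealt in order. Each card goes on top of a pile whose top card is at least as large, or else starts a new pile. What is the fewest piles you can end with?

Place each on the leftmost legal pile:
1 → new pile 1 (tops now [1])
2 → new pile 2 (tops now [1, 2])
3 → new pile 3 (tops now [1, 2, 3])
9 → new pile 4 (tops now [1, 2, 3, 9])
8 → pile 4 (tops now [1, 2, 3, 8])
7 → pile 4 (tops now [1, 2, 3, 7])
10 → new pile 5 (tops now [1, 2, 3, 7, 10])
4 → pile 4 (tops now [1, 2, 3, 4, 10])
11 → new pile 6 (tops now [1, 2, 3, 4, 10, 11])
6 → pile 5 (tops now [1, 2, 3, 4, 6, 11])
5 → pile 5 (tops now [1, 2, 3, 4, 5, 11])
12 → new pile 7 (tops now [1, 2, 3, 4, 5, 11, 12])
Seven piles.

7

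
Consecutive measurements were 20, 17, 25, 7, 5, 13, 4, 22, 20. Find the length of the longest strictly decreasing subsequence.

5

Negate each value so 'decreasing' becomes 'increasing', then run patience tails on the negated sequence:
-20 → extends → [-20]
-17 → extends → [-20, -17]
-25 → replaces -20 → [-25, -17]
-7 → extends → [-25, -17, -7]
-5 → extends → [-25, -17, -7, -5]
-13 → replaces -7 → [-25, -17, -13, -5]
-4 → extends → [-25, -17, -13, -5, -4]
-22 → replaces -17 → [-25, -22, -13, -5, -4]
-20 → replaces -13 → [-25, -22, -20, -5, -4]
Five tails, so the longest strictly decreasing subsequence of the original has length 5.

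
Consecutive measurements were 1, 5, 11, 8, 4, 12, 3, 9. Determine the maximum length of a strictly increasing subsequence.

4

Track the smallest tail for each achievable length (strict):
1 → extends → [1]
5 → extends → [1, 5]
11 → extends → [1, 5, 11]
8 → replaces 11 → [1, 5, 8]
4 → replaces 5 → [1, 4, 8]
12 → extends → [1, 4, 8, 12]
3 → replaces 4 → [1, 3, 8, 12]
9 → replaces 12 → [1, 3, 8, 9]
Four tails, so the longest strictly increasing subsequence has length 4 (e.g. 1, 5, 11, 12).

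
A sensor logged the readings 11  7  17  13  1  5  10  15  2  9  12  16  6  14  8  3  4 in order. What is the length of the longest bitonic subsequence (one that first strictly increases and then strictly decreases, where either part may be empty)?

8

inc[i] = longest strictly increasing subsequence ending at i; dec[i] = longest strictly decreasing subsequence starting at i:
i:      1  2  3  4  5  6  7  8  9 10 11 12 13 14 15 16 17
a[i]:  11  7 17 13  1  5 10 15  2  9 12 16  6 14  8  3  4
inc:    1  1  2  2  1  2  3  4  2  3  4  5  3  5  4  3  4
dec:    5  3  6  5  1  2  4  4  1  3  3  4  2  3  2  1  1
Best peak at i=12 (value 16): inc=5, dec=4, length 5+4−1 = 8.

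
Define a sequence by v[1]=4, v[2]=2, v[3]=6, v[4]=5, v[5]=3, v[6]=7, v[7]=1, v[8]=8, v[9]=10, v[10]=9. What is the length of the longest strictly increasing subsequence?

5

Let dp[i] be the length of the longest such subsequence ending at index i:
i:      1  2  3  4  5  6  7  8  9 10
v[i]:   4  2  6  5  3  7  1  8 10  9
dp:     1  1  2  2  2  3  1  4  5  5
Maximum dp value is 5.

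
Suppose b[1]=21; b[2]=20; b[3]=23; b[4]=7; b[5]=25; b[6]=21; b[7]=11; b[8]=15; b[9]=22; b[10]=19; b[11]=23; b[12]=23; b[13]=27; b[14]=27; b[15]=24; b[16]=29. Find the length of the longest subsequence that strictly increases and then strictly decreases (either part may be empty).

inc[i] = longest strictly increasing subsequence ending at i; dec[i] = longest strictly decreasing subsequence starting at i:
i:      1  2  3  4  5  6  7  8  9 10 11 12 13 14 15 16
b[i]:  21 20 23  7 25 21 11 15 22 19 23 23 27 27 24 29
inc:    1  1  2  1  3  2  2  3  4  4  5  5  6  6  6  7
dec:    3  2  3  1  3  2  1  1  2  1  1  1  2  2  1  1
Best peak at i=13 (value 27): inc=6, dec=2, length 6+2−1 = 7.

7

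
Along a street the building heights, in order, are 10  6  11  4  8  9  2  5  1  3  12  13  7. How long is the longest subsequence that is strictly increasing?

Track the smallest tail for each achievable length (strict):
10 → extends → [10]
6 → replaces 10 → [6]
11 → extends → [6, 11]
4 → replaces 6 → [4, 11]
8 → replaces 11 → [4, 8]
9 → extends → [4, 8, 9]
2 → replaces 4 → [2, 8, 9]
5 → replaces 8 → [2, 5, 9]
1 → replaces 2 → [1, 5, 9]
3 → replaces 5 → [1, 3, 9]
12 → extends → [1, 3, 9, 12]
13 → extends → [1, 3, 9, 12, 13]
7 → replaces 9 → [1, 3, 7, 12, 13]
Five tails, so the longest strictly increasing subsequence has length 5 (e.g. 6, 8, 9, 12, 13).

5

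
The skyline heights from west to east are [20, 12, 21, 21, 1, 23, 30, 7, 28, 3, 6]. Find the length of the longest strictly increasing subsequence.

4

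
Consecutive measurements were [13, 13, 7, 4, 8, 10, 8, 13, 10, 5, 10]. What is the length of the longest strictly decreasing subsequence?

4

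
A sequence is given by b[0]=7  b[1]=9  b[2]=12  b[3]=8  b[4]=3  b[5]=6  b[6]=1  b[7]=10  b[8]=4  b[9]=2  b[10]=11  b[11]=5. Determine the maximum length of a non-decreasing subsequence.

Track the smallest tail for each achievable length (allowing ties):
7 → extends → [7]
9 → extends → [7, 9]
12 → extends → [7, 9, 12]
8 → replaces 9 → [7, 8, 12]
3 → replaces 7 → [3, 8, 12]
6 → replaces 8 → [3, 6, 12]
1 → replaces 3 → [1, 6, 12]
10 → replaces 12 → [1, 6, 10]
4 → replaces 6 → [1, 4, 10]
2 → replaces 4 → [1, 2, 10]
11 → extends → [1, 2, 10, 11]
5 → replaces 10 → [1, 2, 5, 11]
Four tails, so the longest non-decreasing subsequence has length 4 (e.g. 7, 9, 10, 11).

4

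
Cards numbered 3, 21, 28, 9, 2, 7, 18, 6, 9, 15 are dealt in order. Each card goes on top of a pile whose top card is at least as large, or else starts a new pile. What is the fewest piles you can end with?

4

Place each on the leftmost legal pile:
3 → new pile 1 (tops now [3])
21 → new pile 2 (tops now [3, 21])
28 → new pile 3 (tops now [3, 21, 28])
9 → pile 2 (tops now [3, 9, 28])
2 → pile 1 (tops now [2, 9, 28])
7 → pile 2 (tops now [2, 7, 28])
18 → pile 3 (tops now [2, 7, 18])
6 → pile 2 (tops now [2, 6, 18])
9 → pile 3 (tops now [2, 6, 9])
15 → new pile 4 (tops now [2, 6, 9, 15])
Four piles.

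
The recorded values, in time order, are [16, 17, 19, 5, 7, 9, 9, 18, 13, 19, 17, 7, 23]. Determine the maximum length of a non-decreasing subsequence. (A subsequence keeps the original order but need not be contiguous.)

7

Track the smallest tail for each achievable length (allowing ties):
16 → extends → [16]
17 → extends → [16, 17]
19 → extends → [16, 17, 19]
5 → replaces 16 → [5, 17, 19]
7 → replaces 17 → [5, 7, 19]
9 → replaces 19 → [5, 7, 9]
9 → extends → [5, 7, 9, 9]
18 → extends → [5, 7, 9, 9, 18]
13 → replaces 18 → [5, 7, 9, 9, 13]
19 → extends → [5, 7, 9, 9, 13, 19]
17 → replaces 19 → [5, 7, 9, 9, 13, 17]
7 → replaces 9 → [5, 7, 7, 9, 13, 17]
23 → extends → [5, 7, 7, 9, 13, 17, 23]
Seven tails, so the longest non-decreasing subsequence has length 7 (e.g. 5, 7, 9, 9, 18, 19, 23).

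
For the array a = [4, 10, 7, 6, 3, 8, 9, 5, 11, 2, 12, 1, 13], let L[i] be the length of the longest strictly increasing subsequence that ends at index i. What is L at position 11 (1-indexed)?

6

dp[i] = 1 + max{dp[j] : j<i, a[j]<a[i]} (or 1 if no such j):
i:      1  2  3  4  5  6  7  8  9 10 11 12 13
a[i]:   4 10  7  6  3  8  9  5 11  2 12  1 13
dp:     1  2  2  2  1  3  4  2  5  1  6  1  7
At index 11 the value is 6.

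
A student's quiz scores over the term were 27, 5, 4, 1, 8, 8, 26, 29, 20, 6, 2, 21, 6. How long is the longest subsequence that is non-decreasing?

5

Track the smallest tail for each achievable length (allowing ties):
27 → extends → [27]
5 → replaces 27 → [5]
4 → replaces 5 → [4]
1 → replaces 4 → [1]
8 → extends → [1, 8]
8 → extends → [1, 8, 8]
26 → extends → [1, 8, 8, 26]
29 → extends → [1, 8, 8, 26, 29]
20 → replaces 26 → [1, 8, 8, 20, 29]
6 → replaces 8 → [1, 6, 8, 20, 29]
2 → replaces 6 → [1, 2, 8, 20, 29]
21 → replaces 29 → [1, 2, 8, 20, 21]
6 → replaces 8 → [1, 2, 6, 20, 21]
Five tails, so the longest non-decreasing subsequence has length 5 (e.g. 5, 8, 8, 26, 29).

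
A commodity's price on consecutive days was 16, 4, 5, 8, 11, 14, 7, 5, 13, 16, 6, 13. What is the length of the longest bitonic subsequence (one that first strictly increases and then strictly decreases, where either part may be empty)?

inc[i] = longest strictly increasing subsequence ending at i; dec[i] = longest strictly decreasing subsequence starting at i:
i:      1  2  3  4  5  6  7  8  9 10 11 12
a[i]:  16  4  5  8 11 14  7  5 13 16  6 13
inc:    1  1  2  3  4  5  3  2  5  6  3  5
dec:    4  1  1  3  3  3  2  1  2  2  1  1
Best peak at i=6 (value 14): inc=5, dec=3, length 5+3−1 = 7.

7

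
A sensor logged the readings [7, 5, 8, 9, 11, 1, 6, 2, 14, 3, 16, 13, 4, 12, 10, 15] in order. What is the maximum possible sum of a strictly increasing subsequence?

65

Let S[i] be the best sum of a strictly increasing subsequence ending at i:
i:      1  2  3  4  5  6  7  8  9 10 11 12 13 14 15 16
a[i]:   7  5  8  9 11  1  6  2 14  3 16 13  4 12 10 15
S:      7  5 15 24 35  1 11  3 49  6 65 48 10 47 34 64
Maximum is 65 (e.g. 7 + 8 + 9 + 11 + 14 + 16).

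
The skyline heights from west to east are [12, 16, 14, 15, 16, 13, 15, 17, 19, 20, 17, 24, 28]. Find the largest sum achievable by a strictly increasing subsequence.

165

Let S[i] be the best sum of a strictly increasing subsequence ending at i:
i:       1   2   3   4   5   6   7   8   9  10  11  12  13
a[i]:   12  16  14  15  16  13  15  17  19  20  17  24  28
S:      12  28  26  41  57  25  41  74  93 113  74 137 165
Maximum is 165 (e.g. 12 + 14 + 15 + 16 + 17 + 19 + 20 + 24 + 28).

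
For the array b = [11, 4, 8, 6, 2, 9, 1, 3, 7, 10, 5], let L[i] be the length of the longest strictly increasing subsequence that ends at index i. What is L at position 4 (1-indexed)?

2

dp[i] = 1 + max{dp[j] : j<i, b[j]<b[i]} (or 1 if no such j):
i:      1  2  3  4  5  6  7  8  9 10 11
b[i]:  11  4  8  6  2  9  1  3  7 10  5
dp:     1  1  2  2  1  3  1  2  3  4  3
At index 4 the value is 2.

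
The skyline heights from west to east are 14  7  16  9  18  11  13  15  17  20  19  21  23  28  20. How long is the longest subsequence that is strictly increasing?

10

Let dp[i] be the length of the longest such subsequence ending at index i:
i:      1  2  3  4  5  6  7  8  9 10 11 12 13 14 15
a[i]:  14  7 16  9 18 11 13 15 17 20 19 21 23 28 20
dp:     1  1  2  2  3  3  4  5  6  7  7  8  9 10  8
Maximum dp value is 10.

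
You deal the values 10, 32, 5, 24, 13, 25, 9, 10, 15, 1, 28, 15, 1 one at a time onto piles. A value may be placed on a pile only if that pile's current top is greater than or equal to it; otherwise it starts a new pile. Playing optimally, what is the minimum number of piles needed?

5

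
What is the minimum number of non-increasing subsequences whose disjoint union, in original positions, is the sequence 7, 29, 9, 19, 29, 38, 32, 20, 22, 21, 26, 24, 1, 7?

6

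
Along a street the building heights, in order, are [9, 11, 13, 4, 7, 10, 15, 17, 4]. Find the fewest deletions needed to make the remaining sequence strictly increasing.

Fewest deletions = n − (longest strictly increasing subsequence).
Patience tails:
9 → extends → [9]
11 → extends → [9, 11]
13 → extends → [9, 11, 13]
4 → replaces 9 → [4, 11, 13]
7 → replaces 11 → [4, 7, 13]
10 → replaces 13 → [4, 7, 10]
15 → extends → [4, 7, 10, 15]
17 → extends → [4, 7, 10, 15, 17]
4 → already a tail → [4, 7, 10, 15, 17]
Longest strictly increasing subsequence has length 5, so deletions = 9 − 5 = 4.

4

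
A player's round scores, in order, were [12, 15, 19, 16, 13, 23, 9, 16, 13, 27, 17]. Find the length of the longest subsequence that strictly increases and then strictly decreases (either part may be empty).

inc[i] = longest strictly increasing subsequence ending at i; dec[i] = longest strictly decreasing subsequence starting at i:
i:      1  2  3  4  5  6  7  8  9 10 11
a[i]:  12 15 19 16 13 23  9 16 13 27 17
inc:    1  2  3  3  2  4  1  3  2  5  4
dec:    2  3  4  3  2  3  1  2  1  2  1
Best peak at i=3 (value 19): inc=3, dec=4, length 3+4−1 = 6.

6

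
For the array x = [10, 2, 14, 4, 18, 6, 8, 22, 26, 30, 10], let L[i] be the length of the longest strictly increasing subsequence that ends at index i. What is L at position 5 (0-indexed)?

dp[i] = 1 + max{dp[j] : j<i, x[j]<x[i]} (or 1 if no such j):
i:      0  1  2  3  4  5  6  7  8  9 10
x[i]:  10  2 14  4 18  6  8 22 26 30 10
dp:     1  1  2  2  3  3  4  5  6  7  5
At index 5 the value is 3.

3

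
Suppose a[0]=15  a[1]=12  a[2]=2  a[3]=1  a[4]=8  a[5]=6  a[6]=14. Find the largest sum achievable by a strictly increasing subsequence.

26

Let S[i] be the best sum of a strictly increasing subsequence ending at i:
i:      0  1  2  3  4  5  6
a[i]:  15 12  2  1  8  6 14
S:     15 12  2  1 10  8 26
Maximum is 26 (e.g. 12 + 14).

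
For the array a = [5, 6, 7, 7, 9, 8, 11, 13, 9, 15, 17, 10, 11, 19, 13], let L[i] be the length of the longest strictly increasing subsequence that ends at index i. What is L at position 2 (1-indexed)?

2

dp[i] = 1 + max{dp[j] : j<i, a[j]<a[i]} (or 1 if no such j):
i:      1  2  3  4  5  6  7  8  9 10 11 12 13 14 15
a[i]:   5  6  7  7  9  8 11 13  9 15 17 10 11 19 13
dp:     1  2  3  3  4  4  5  6  5  7  8  6  7  9  8
At index 2 the value is 2.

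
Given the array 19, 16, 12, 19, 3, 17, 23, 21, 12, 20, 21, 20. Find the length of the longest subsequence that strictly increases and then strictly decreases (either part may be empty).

5

inc[i] = longest strictly increasing subsequence ending at i; dec[i] = longest strictly decreasing subsequence starting at i:
i:      1  2  3  4  5  6  7  8  9 10 11 12
a[i]:  19 16 12 19  3 17 23 21 12 20 21 20
inc:    1  1  1  2  1  2  3  3  2  3  4  3
dec:    4  3  2  3  1  2  3  2  1  1  2  1
Best peak at i=7 (value 23): inc=3, dec=3, length 3+3−1 = 5.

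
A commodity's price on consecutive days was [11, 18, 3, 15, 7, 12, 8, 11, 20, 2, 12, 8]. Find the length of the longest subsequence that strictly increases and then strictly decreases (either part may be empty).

inc[i] = longest strictly increasing subsequence ending at i; dec[i] = longest strictly decreasing subsequence starting at i:
i:      1  2  3  4  5  6  7  8  9 10 11 12
a[i]:  11 18  3 15  7 12  8 11 20  2 12  8
inc:    1  2  1  2  2  3  3  4  5  1  5  3
dec:    3  5  2  4  2  3  2  2  3  1  2  1
Best peak at i=9 (value 20): inc=5, dec=3, length 5+3−1 = 7.

7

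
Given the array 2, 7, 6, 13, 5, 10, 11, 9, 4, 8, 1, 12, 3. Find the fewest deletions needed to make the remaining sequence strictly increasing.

Fewest deletions = n − (longest strictly increasing subsequence).
Patience tails:
2 → extends → [2]
7 → extends → [2, 7]
6 → replaces 7 → [2, 6]
13 → extends → [2, 6, 13]
5 → replaces 6 → [2, 5, 13]
10 → replaces 13 → [2, 5, 10]
11 → extends → [2, 5, 10, 11]
9 → replaces 10 → [2, 5, 9, 11]
4 → replaces 5 → [2, 4, 9, 11]
8 → replaces 9 → [2, 4, 8, 11]
1 → replaces 2 → [1, 4, 8, 11]
12 → extends → [1, 4, 8, 11, 12]
3 → replaces 4 → [1, 3, 8, 11, 12]
Longest strictly increasing subsequence has length 5, so deletions = 13 − 5 = 8.

8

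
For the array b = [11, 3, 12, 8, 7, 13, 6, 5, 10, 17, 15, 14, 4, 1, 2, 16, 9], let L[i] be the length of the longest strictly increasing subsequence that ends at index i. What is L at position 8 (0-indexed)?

dp[i] = 1 + max{dp[j] : j<i, b[j]<b[i]} (or 1 if no such j):
i:      0  1  2  3  4  5  6  7  8  9 10 11 12 13 14 15 16
b[i]:  11  3 12  8  7 13  6  5 10 17 15 14  4  1  2 16  9
dp:     1  1  2  2  2  3  2  2  3  4  4  4  2  1  2  5  3
At index 8 the value is 3.

3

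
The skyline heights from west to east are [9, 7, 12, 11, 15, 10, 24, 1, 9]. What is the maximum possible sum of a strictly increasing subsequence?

Let S[i] be the best sum of a strictly increasing subsequence ending at i:
i:      1  2  3  4  5  6  7  8  9
a[i]:   9  7 12 11 15 10 24  1  9
S:      9  7 21 20 36 19 60  1 16
Maximum is 60 (e.g. 9 + 12 + 15 + 24).

60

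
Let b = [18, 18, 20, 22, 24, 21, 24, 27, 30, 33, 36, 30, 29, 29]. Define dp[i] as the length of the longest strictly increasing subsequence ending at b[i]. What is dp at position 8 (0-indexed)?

dp[i] = 1 + max{dp[j] : j<i, b[j]<b[i]} (or 1 if no such j):
i:      0  1  2  3  4  5  6  7  8  9 10 11 12 13
b[i]:  18 18 20 22 24 21 24 27 30 33 36 30 29 29
dp:     1  1  2  3  4  3  4  5  6  7  8  6  6  6
At index 8 the value is 6.

6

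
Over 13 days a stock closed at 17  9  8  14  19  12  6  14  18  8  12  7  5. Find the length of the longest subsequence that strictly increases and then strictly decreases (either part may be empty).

inc[i] = longest strictly increasing subsequence ending at i; dec[i] = longest strictly decreasing subsequence starting at i:
i:      1  2  3  4  5  6  7  8  9 10 11 12 13
a[i]:  17  9  8 14 19 12  6 14 18  8 12  7  5
inc:    1  1  1  2  3  2  1  3  4  2  3  2  1
dec:    6  4  3  5  5  4  2  4  4  3  3  2  1
Best peak at i=5 (value 19): inc=3, dec=5, length 3+5−1 = 7.

7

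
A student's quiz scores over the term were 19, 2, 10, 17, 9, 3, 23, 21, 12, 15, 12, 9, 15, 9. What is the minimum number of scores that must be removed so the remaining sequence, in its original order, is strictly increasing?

Fewest deletions = n − (longest strictly increasing subsequence).
Patience tails:
19 → extends → [19]
2 → replaces 19 → [2]
10 → extends → [2, 10]
17 → extends → [2, 10, 17]
9 → replaces 10 → [2, 9, 17]
3 → replaces 9 → [2, 3, 17]
23 → extends → [2, 3, 17, 23]
21 → replaces 23 → [2, 3, 17, 21]
12 → replaces 17 → [2, 3, 12, 21]
15 → replaces 21 → [2, 3, 12, 15]
12 → already a tail → [2, 3, 12, 15]
9 → replaces 12 → [2, 3, 9, 15]
15 → already a tail → [2, 3, 9, 15]
9 → already a tail → [2, 3, 9, 15]
Longest strictly increasing subsequence has length 4, so deletions = 14 − 4 = 10.

10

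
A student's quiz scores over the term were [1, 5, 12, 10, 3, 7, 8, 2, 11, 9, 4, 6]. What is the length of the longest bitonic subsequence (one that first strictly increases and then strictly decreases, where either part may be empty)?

7

inc[i] = longest strictly increasing subsequence ending at i; dec[i] = longest strictly decreasing subsequence starting at i:
i:      1  2  3  4  5  6  7  8  9 10 11 12
a[i]:   1  5 12 10  3  7  8  2 11  9  4  6
inc:    1  2  3  3  2  3  4  2  5  5  3  4
dec:    1  3  4  3  2  2  2  1  3  2  1  1
Best peak at i=9 (value 11): inc=5, dec=3, length 5+3−1 = 7.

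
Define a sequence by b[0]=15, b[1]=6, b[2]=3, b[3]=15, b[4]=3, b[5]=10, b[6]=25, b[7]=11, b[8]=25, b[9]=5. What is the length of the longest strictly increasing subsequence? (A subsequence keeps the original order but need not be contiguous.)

4

Let dp[i] be the length of the longest such subsequence ending at index i:
i:      0  1  2  3  4  5  6  7  8  9
b[i]:  15  6  3 15  3 10 25 11 25  5
dp:     1  1  1  2  1  2  3  3  4  2
Maximum dp value is 4.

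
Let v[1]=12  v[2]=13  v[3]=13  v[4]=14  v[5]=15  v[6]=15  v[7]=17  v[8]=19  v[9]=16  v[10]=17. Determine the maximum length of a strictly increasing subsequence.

Track the smallest tail for each achievable length (strict):
12 → extends → [12]
13 → extends → [12, 13]
13 → already a tail → [12, 13]
14 → extends → [12, 13, 14]
15 → extends → [12, 13, 14, 15]
15 → already a tail → [12, 13, 14, 15]
17 → extends → [12, 13, 14, 15, 17]
19 → extends → [12, 13, 14, 15, 17, 19]
16 → replaces 17 → [12, 13, 14, 15, 16, 19]
17 → replaces 19 → [12, 13, 14, 15, 16, 17]
Six tails, so the longest strictly increasing subsequence has length 6 (e.g. 12, 13, 14, 15, 17, 19).

6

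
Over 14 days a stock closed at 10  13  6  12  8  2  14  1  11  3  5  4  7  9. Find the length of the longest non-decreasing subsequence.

5

Let dp[i] be the length of the longest such subsequence ending at index i:
i:      1  2  3  4  5  6  7  8  9 10 11 12 13 14
a[i]:  10 13  6 12  8  2 14  1 11  3  5  4  7  9
dp:     1  2  1  2  2  1  3  1  3  2  3  3  4  5
Maximum dp value is 5.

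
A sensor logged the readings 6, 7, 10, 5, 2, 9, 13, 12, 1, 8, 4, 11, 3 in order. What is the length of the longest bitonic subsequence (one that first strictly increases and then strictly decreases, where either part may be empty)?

inc[i] = longest strictly increasing subsequence ending at i; dec[i] = longest strictly decreasing subsequence starting at i:
i:      1  2  3  4  5  6  7  8  9 10 11 12 13
a[i]:   6  7 10  5  2  9 13 12  1  8  4 11  3
inc:    1  2  3  1  1  3  4  4  1  3  2  4  2
dec:    4  4  5  3  2  4  5  4  1  3  2  2  1
Best peak at i=7 (value 13): inc=4, dec=5, length 4+5−1 = 8.

8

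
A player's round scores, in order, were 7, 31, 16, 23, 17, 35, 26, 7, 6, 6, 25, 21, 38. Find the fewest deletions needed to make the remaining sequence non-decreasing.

8

Fewest deletions = n − (longest non-decreasing subsequence).
i:      1  2  3  4  5  6  7  8  9 10 11 12 13
a[i]:   7 31 16 23 17 35 26  7  6  6 25 21 38
dp:     1  2  2  3  3  4  4  2  1  2  4  4  5
max dp = 5, so deletions = 13 − 5 = 8.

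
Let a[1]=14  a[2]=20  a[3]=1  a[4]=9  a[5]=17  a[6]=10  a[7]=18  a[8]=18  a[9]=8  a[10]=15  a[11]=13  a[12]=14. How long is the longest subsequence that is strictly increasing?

5

Let dp[i] be the length of the longest such subsequence ending at index i:
i:      1  2  3  4  5  6  7  8  9 10 11 12
a[i]:  14 20  1  9 17 10 18 18  8 15 13 14
dp:     1  2  1  2  3  3  4  4  2  4  4  5
Maximum dp value is 5.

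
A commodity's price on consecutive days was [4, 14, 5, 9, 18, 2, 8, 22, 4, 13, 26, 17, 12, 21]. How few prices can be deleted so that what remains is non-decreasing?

8

Fewest deletions = n − (longest non-decreasing subsequence).
i:      1  2  3  4  5  6  7  8  9 10 11 12 13 14
a[i]:   4 14  5  9 18  2  8 22  4 13 26 17 12 21
dp:     1  2  2  3  4  1  3  5  2  4  6  5  4  6
max dp = 6, so deletions = 14 − 6 = 8.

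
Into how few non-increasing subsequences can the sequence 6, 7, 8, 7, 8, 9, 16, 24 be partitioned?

6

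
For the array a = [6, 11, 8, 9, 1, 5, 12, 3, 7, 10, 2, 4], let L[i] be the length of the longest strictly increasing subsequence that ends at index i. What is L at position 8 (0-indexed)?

3

dp[i] = 1 + max{dp[j] : j<i, a[j]<a[i]} (or 1 if no such j):
i:      0  1  2  3  4  5  6  7  8  9 10 11
a[i]:   6 11  8  9  1  5 12  3  7 10  2  4
dp:     1  2  2  3  1  2  4  2  3  4  2  3
At index 8 the value is 3.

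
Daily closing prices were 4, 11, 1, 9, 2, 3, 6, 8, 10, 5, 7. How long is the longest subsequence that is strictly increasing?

Track the smallest tail for each achievable length (strict):
4 → extends → [4]
11 → extends → [4, 11]
1 → replaces 4 → [1, 11]
9 → replaces 11 → [1, 9]
2 → replaces 9 → [1, 2]
3 → extends → [1, 2, 3]
6 → extends → [1, 2, 3, 6]
8 → extends → [1, 2, 3, 6, 8]
10 → extends → [1, 2, 3, 6, 8, 10]
5 → replaces 6 → [1, 2, 3, 5, 8, 10]
7 → replaces 8 → [1, 2, 3, 5, 7, 10]
Six tails, so the longest strictly increasing subsequence has length 6 (e.g. 1, 2, 3, 6, 8, 10).

6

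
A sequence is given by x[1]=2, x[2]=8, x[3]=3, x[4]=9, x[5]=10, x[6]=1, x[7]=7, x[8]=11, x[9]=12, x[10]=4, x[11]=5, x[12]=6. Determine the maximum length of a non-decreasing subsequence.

6

Let dp[i] be the length of the longest such subsequence ending at index i:
i:      1  2  3  4  5  6  7  8  9 10 11 12
x[i]:   2  8  3  9 10  1  7 11 12  4  5  6
dp:     1  2  2  3  4  1  3  5  6  3  4  5
Maximum dp value is 6.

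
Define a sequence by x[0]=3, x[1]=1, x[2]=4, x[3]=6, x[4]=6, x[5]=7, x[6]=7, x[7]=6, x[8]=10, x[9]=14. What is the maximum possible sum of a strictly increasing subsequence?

44

Let S[i] be the best sum of a strictly increasing subsequence ending at i:
i:      0  1  2  3  4  5  6  7  8  9
x[i]:   3  1  4  6  6  7  7  6 10 14
S:      3  1  7 13 13 20 20 13 30 44
Maximum is 44 (e.g. 3 + 4 + 6 + 7 + 10 + 14).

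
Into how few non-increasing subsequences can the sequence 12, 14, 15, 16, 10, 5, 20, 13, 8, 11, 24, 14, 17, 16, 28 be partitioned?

The minimum number of non-increasing subsequences covering a sequence equals the length of its longest strictly increasing subsequence.
LIS length is 7 (e.g. 12, 14, 15, 16, 20, 24, 28), so 7 piles are needed.

7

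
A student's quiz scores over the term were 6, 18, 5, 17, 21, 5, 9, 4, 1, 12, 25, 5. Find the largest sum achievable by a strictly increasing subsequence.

70

Let S[i] be the best sum of a strictly increasing subsequence ending at i:
i:      1  2  3  4  5  6  7  8  9 10 11 12
a[i]:   6 18  5 17 21  5  9  4  1 12 25  5
S:      6 24  5 23 45  5 15  4  1 27 70  9
Maximum is 70 (e.g. 6 + 18 + 21 + 25).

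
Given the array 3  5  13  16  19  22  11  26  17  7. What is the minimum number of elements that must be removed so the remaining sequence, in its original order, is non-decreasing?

3

Fewest deletions = n − (longest non-decreasing subsequence).
Patience tails:
3 → extends → [3]
5 → extends → [3, 5]
13 → extends → [3, 5, 13]
16 → extends → [3, 5, 13, 16]
19 → extends → [3, 5, 13, 16, 19]
22 → extends → [3, 5, 13, 16, 19, 22]
11 → replaces 13 → [3, 5, 11, 16, 19, 22]
26 → extends → [3, 5, 11, 16, 19, 22, 26]
17 → replaces 19 → [3, 5, 11, 16, 17, 22, 26]
7 → replaces 11 → [3, 5, 7, 16, 17, 22, 26]
Longest non-decreasing subsequence has length 7, so deletions = 10 − 7 = 3.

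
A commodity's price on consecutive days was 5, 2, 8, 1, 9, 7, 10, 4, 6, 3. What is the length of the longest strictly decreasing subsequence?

Let dp[i] be the longest strictly decreasing subsequence ending at i:
i:      1  2  3  4  5  6  7  8  9 10
a[i]:   5  2  8  1  9  7 10  4  6  3
dp:     1  2  1  3  1  2  1  3  3  4
Maximum is 4.

4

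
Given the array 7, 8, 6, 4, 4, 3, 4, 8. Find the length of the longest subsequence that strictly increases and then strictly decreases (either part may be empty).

5

inc[i] = longest strictly increasing subsequence ending at i; dec[i] = longest strictly decreasing subsequence starting at i:
i:     1 2 3 4 5 6 7 8
a[i]:  7 8 6 4 4 3 4 8
inc:   1 2 1 1 1 1 2 3
dec:   4 4 3 2 2 1 1 1
Best peak at i=2 (value 8): inc=2, dec=4, length 2+4−1 = 5.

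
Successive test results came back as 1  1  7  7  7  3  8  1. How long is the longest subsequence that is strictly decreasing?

3

Negate each value so 'decreasing' becomes 'increasing', then run patience tails on the negated sequence:
-1 → extends → [-1]
-1 → already a tail → [-1]
-7 → replaces -1 → [-7]
-7 → already a tail → [-7]
-7 → already a tail → [-7]
-3 → extends → [-7, -3]
-8 → replaces -7 → [-8, -3]
-1 → extends → [-8, -3, -1]
Three tails, so the longest strictly decreasing subsequence of the original has length 3.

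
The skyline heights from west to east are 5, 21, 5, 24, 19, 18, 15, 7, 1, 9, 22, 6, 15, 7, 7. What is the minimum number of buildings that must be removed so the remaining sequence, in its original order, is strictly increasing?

Fewest deletions = n − (longest strictly increasing subsequence).
i:      1  2  3  4  5  6  7  8  9 10 11 12 13 14 15
a[i]:   5 21  5 24 19 18 15  7  1  9 22  6 15  7  7
dp:     1  2  1  3  2  2  2  2  1  3  4  2  4  3  3
max dp = 4, so deletions = 15 − 4 = 11.

11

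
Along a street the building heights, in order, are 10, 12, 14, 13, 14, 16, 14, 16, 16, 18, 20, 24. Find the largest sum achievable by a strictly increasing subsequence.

127

Let S[i] be the best sum of a strictly increasing subsequence ending at i:
i:       1   2   3   4   5   6   7   8   9  10  11  12
a[i]:   10  12  14  13  14  16  14  16  16  18  20  24
S:      10  22  36  35  49  65  49  65  65  83 103 127
Maximum is 127 (e.g. 10 + 12 + 13 + 14 + 16 + 18 + 20 + 24).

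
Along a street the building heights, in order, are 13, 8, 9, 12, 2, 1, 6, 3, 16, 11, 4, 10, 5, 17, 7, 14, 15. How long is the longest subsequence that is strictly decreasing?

5

Negate each value so 'decreasing' becomes 'increasing', then run patience tails on the negated sequence:
-13 → extends → [-13]
-8 → extends → [-13, -8]
-9 → replaces -8 → [-13, -9]
-12 → replaces -9 → [-13, -12]
-2 → extends → [-13, -12, -2]
-1 → extends → [-13, -12, -2, -1]
-6 → replaces -2 → [-13, -12, -6, -1]
-3 → replaces -1 → [-13, -12, -6, -3]
-16 → replaces -13 → [-16, -12, -6, -3]
-11 → replaces -6 → [-16, -12, -11, -3]
-4 → replaces -3 → [-16, -12, -11, -4]
-10 → replaces -4 → [-16, -12, -11, -10]
-5 → extends → [-16, -12, -11, -10, -5]
-17 → replaces -16 → [-17, -12, -11, -10, -5]
-7 → replaces -5 → [-17, -12, -11, -10, -7]
-14 → replaces -12 → [-17, -14, -11, -10, -7]
-15 → replaces -14 → [-17, -15, -11, -10, -7]
Five tails, so the longest strictly decreasing subsequence of the original has length 5.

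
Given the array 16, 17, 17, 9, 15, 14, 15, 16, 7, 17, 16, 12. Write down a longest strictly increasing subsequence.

9, 14, 15, 16, 17

Patience tails give the LIS length; then backtrack through the dp parents:
16 → extends → [16]
17 → extends → [16, 17]
17 → already a tail → [16, 17]
9 → replaces 16 → [9, 17]
15 → replaces 17 → [9, 15]
14 → replaces 15 → [9, 14]
15 → extends → [9, 14, 15]
16 → extends → [9, 14, 15, 16]
7 → replaces 9 → [7, 14, 15, 16]
17 → extends → [7, 14, 15, 16, 17]
16 → already a tail → [7, 14, 15, 16, 17]
12 → replaces 14 → [7, 12, 15, 16, 17]
Length 5; one witness is 9, 14, 15, 16, 17.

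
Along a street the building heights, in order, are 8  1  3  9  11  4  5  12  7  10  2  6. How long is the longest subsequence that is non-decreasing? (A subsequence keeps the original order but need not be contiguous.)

6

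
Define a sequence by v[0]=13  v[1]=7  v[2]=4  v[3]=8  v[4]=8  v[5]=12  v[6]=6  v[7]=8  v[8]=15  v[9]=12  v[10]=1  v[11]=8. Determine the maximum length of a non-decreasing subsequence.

Let dp[i] be the length of the longest such subsequence ending at index i:
i:      0  1  2  3  4  5  6  7  8  9 10 11
v[i]:  13  7  4  8  8 12  6  8 15 12  1  8
dp:     1  1  1  2  3  4  2  4  5  5  1  5
Maximum dp value is 5.

5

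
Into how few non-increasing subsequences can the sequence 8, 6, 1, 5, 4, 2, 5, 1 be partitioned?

3

The minimum number of non-increasing subsequences covering a sequence equals the length of its longest strictly increasing subsequence.
LIS length is 3 (e.g. 1, 4, 5), so 3 piles are needed.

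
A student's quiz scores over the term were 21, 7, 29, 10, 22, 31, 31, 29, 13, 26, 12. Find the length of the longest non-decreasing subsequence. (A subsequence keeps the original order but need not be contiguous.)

Track the smallest tail for each achievable length (allowing ties):
21 → extends → [21]
7 → replaces 21 → [7]
29 → extends → [7, 29]
10 → replaces 29 → [7, 10]
22 → extends → [7, 10, 22]
31 → extends → [7, 10, 22, 31]
31 → extends → [7, 10, 22, 31, 31]
29 → replaces 31 → [7, 10, 22, 29, 31]
13 → replaces 22 → [7, 10, 13, 29, 31]
26 → replaces 29 → [7, 10, 13, 26, 31]
12 → replaces 13 → [7, 10, 12, 26, 31]
Five tails, so the longest non-decreasing subsequence has length 5 (e.g. 7, 10, 22, 31, 31).

5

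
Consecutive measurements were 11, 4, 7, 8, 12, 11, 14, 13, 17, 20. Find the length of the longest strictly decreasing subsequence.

2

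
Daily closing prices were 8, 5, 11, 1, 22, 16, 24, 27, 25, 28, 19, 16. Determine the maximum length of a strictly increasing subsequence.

Track the smallest tail for each achievable length (strict):
8 → extends → [8]
5 → replaces 8 → [5]
11 → extends → [5, 11]
1 → replaces 5 → [1, 11]
22 → extends → [1, 11, 22]
16 → replaces 22 → [1, 11, 16]
24 → extends → [1, 11, 16, 24]
27 → extends → [1, 11, 16, 24, 27]
25 → replaces 27 → [1, 11, 16, 24, 25]
28 → extends → [1, 11, 16, 24, 25, 28]
19 → replaces 24 → [1, 11, 16, 19, 25, 28]
16 → already a tail → [1, 11, 16, 19, 25, 28]
Six tails, so the longest strictly increasing subsequence has length 6 (e.g. 8, 11, 22, 24, 27, 28).

6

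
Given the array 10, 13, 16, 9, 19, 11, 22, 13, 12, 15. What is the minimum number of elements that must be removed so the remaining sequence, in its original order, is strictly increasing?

5

Fewest deletions = n − (longest strictly increasing subsequence).
i:      1  2  3  4  5  6  7  8  9 10
a[i]:  10 13 16  9 19 11 22 13 12 15
dp:     1  2  3  1  4  2  5  3  3  4
max dp = 5, so deletions = 10 − 5 = 5.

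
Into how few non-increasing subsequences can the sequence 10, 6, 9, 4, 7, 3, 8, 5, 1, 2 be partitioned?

3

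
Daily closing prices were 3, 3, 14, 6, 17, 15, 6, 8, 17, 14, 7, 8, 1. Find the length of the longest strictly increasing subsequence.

4

Let dp[i] be the length of the longest such subsequence ending at index i:
i:      1  2  3  4  5  6  7  8  9 10 11 12 13
a[i]:   3  3 14  6 17 15  6  8 17 14  7  8  1
dp:     1  1  2  2  3  3  2  3  4  4  3  4  1
Maximum dp value is 4.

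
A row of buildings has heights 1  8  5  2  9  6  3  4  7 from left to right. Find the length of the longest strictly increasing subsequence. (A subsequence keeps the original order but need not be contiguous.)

Let dp[i] be the length of the longest such subsequence ending at index i:
i:     1 2 3 4 5 6 7 8 9
a[i]:  1 8 5 2 9 6 3 4 7
dp:    1 2 2 2 3 3 3 4 5
Maximum dp value is 5.

5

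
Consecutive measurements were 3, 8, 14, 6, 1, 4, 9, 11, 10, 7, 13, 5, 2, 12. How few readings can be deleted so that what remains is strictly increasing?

9

Fewest deletions = n − (longest strictly increasing subsequence).
i:      1  2  3  4  5  6  7  8  9 10 11 12 13 14
a[i]:   3  8 14  6  1  4  9 11 10  7 13  5  2 12
dp:     1  2  3  2  1  2  3  4  4  3  5  3  2  5
max dp = 5, so deletions = 14 − 5 = 9.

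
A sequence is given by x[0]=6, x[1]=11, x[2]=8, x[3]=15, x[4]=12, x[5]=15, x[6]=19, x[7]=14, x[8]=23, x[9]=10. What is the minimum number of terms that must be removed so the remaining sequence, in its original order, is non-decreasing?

Fewest deletions = n − (longest non-decreasing subsequence).
Patience tails:
6 → extends → [6]
11 → extends → [6, 11]
8 → replaces 11 → [6, 8]
15 → extends → [6, 8, 15]
12 → replaces 15 → [6, 8, 12]
15 → extends → [6, 8, 12, 15]
19 → extends → [6, 8, 12, 15, 19]
14 → replaces 15 → [6, 8, 12, 14, 19]
23 → extends → [6, 8, 12, 14, 19, 23]
10 → replaces 12 → [6, 8, 10, 14, 19, 23]
Longest non-decreasing subsequence has length 6, so deletions = 10 − 6 = 4.

4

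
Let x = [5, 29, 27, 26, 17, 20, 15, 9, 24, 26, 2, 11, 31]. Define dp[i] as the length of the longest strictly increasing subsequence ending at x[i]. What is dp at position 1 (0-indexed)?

dp[i] = 1 + max{dp[j] : j<i, x[j]<x[i]} (or 1 if no such j):
i:      0  1  2  3  4  5  6  7  8  9 10 11 12
x[i]:   5 29 27 26 17 20 15  9 24 26  2 11 31
dp:     1  2  2  2  2  3  2  2  4  5  1  3  6
At index 1 the value is 2.

2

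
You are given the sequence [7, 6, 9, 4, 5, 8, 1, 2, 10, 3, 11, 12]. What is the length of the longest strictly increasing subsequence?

6

Track the smallest tail for each achievable length (strict):
7 → extends → [7]
6 → replaces 7 → [6]
9 → extends → [6, 9]
4 → replaces 6 → [4, 9]
5 → replaces 9 → [4, 5]
8 → extends → [4, 5, 8]
1 → replaces 4 → [1, 5, 8]
2 → replaces 5 → [1, 2, 8]
10 → extends → [1, 2, 8, 10]
3 → replaces 8 → [1, 2, 3, 10]
11 → extends → [1, 2, 3, 10, 11]
12 → extends → [1, 2, 3, 10, 11, 12]
Six tails, so the longest strictly increasing subsequence has length 6 (e.g. 4, 5, 8, 10, 11, 12).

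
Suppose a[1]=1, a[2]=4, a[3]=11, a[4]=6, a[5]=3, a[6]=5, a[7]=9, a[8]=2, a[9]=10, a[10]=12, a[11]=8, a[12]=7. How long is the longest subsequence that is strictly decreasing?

Let dp[i] be the longest strictly decreasing subsequence ending at i:
i:      1  2  3  4  5  6  7  8  9 10 11 12
a[i]:   1  4 11  6  3  5  9  2 10 12  8  7
dp:     1  1  1  2  3  3  2  4  2  1  3  4
Maximum is 4.

4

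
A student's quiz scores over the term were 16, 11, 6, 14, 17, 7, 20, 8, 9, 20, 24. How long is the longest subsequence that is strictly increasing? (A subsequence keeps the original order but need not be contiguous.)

Track the smallest tail for each achievable length (strict):
16 → extends → [16]
11 → replaces 16 → [11]
6 → replaces 11 → [6]
14 → extends → [6, 14]
17 → extends → [6, 14, 17]
7 → replaces 14 → [6, 7, 17]
20 → extends → [6, 7, 17, 20]
8 → replaces 17 → [6, 7, 8, 20]
9 → replaces 20 → [6, 7, 8, 9]
20 → extends → [6, 7, 8, 9, 20]
24 → extends → [6, 7, 8, 9, 20, 24]
Six tails, so the longest strictly increasing subsequence has length 6 (e.g. 6, 7, 8, 9, 20, 24).

6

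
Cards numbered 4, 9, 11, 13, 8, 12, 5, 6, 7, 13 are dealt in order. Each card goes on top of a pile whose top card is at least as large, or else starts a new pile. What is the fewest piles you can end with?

Place each on the leftmost legal pile:
4 → new pile 1 (tops now [4])
9 → new pile 2 (tops now [4, 9])
11 → new pile 3 (tops now [4, 9, 11])
13 → new pile 4 (tops now [4, 9, 11, 13])
8 → pile 2 (tops now [4, 8, 11, 13])
12 → pile 4 (tops now [4, 8, 11, 12])
5 → pile 2 (tops now [4, 5, 11, 12])
6 → pile 3 (tops now [4, 5, 6, 12])
7 → pile 4 (tops now [4, 5, 6, 7])
13 → new pile 5 (tops now [4, 5, 6, 7, 13])
Five piles.

5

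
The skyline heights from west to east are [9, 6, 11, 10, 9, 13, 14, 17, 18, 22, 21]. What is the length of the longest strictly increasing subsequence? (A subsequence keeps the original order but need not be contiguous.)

7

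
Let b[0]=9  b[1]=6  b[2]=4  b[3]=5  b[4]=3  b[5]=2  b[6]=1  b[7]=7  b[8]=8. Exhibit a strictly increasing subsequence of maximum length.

4, 5, 7, 8

Patience tails give the LIS length; then backtrack through the dp parents:
9 → extends → [9]
6 → replaces 9 → [6]
4 → replaces 6 → [4]
5 → extends → [4, 5]
3 → replaces 4 → [3, 5]
2 → replaces 3 → [2, 5]
1 → replaces 2 → [1, 5]
7 → extends → [1, 5, 7]
8 → extends → [1, 5, 7, 8]
Length 4; one witness is 4, 5, 7, 8.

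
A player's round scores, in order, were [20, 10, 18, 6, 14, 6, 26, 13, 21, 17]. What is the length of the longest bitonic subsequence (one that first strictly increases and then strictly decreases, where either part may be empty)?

inc[i] = longest strictly increasing subsequence ending at i; dec[i] = longest strictly decreasing subsequence starting at i:
i:      1  2  3  4  5  6  7  8  9 10
a[i]:  20 10 18  6 14  6 26 13 21 17
inc:    1  1  2  1  2  1  3  2  3  3
dec:    4  2  3  1  2  1  3  1  2  1
Best peak at i=7 (value 26): inc=3, dec=3, length 3+3−1 = 5.

5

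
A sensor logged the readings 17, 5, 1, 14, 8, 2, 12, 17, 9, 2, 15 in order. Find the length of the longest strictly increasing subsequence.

Let dp[i] be the length of the longest such subsequence ending at index i:
i:      1  2  3  4  5  6  7  8  9 10 11
a[i]:  17  5  1 14  8  2 12 17  9  2 15
dp:     1  1  1  2  2  2  3  4  3  2  4
Maximum dp value is 4.

4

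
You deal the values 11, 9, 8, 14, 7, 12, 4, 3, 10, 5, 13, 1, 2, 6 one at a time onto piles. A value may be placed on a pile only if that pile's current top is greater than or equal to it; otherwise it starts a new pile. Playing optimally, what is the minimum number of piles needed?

3

Place each on the leftmost legal pile:
11 → new pile 1 (tops now [11])
9 → pile 1 (tops now [9])
8 → pile 1 (tops now [8])
14 → new pile 2 (tops now [8, 14])
7 → pile 1 (tops now [7, 14])
12 → pile 2 (tops now [7, 12])
4 → pile 1 (tops now [4, 12])
3 → pile 1 (tops now [3, 12])
10 → pile 2 (tops now [3, 10])
5 → pile 2 (tops now [3, 5])
13 → new pile 3 (tops now [3, 5, 13])
1 → pile 1 (tops now [1, 5, 13])
2 → pile 2 (tops now [1, 2, 13])
6 → pile 3 (tops now [1, 2, 6])
Three piles.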